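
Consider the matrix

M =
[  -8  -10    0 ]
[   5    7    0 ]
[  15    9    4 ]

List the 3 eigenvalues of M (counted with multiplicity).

Compute the characteristic polynomial p(lambda) = det(lambda·I - M).
Cofactor expansion gives p(lambda) = lambda^3 - 3·lambda^2 - 10·lambda + 24.
Since p(-3) = 0, lambda = -3 is a root.
Dividing by (lambda + 3) leaves lambda^2 - 6·lambda + 8.
The quadratic factors as (lambda - 2)·(lambda - 4).
Eigenvalues: -3, 2, 4.

-3, 2, 4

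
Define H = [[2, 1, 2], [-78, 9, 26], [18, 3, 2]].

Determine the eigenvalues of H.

-4, 8, 9

The characteristic polynomial is p(r) = det(rI - H).
Expanding along the first row, p(r) = r^3 - 13r^2 + 4r + 288.
Rational-root test: r = 8 gives p(8) = 0.
Dividing by (r - 8) leaves r^2 - 5r - 36.
The quadratic factors as (r + 4)·(r - 9).
Eigenvalues: -4, 8, 9.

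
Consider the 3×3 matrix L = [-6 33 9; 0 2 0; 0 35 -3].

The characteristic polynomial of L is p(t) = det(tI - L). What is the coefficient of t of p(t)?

0

p(t) = t^3 + 7t^2 - 36.
The coefficient of t is 0.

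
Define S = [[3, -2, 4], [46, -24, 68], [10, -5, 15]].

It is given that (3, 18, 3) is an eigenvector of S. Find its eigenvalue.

-5

Compute Sv: S·(3, 18, 3) = (-15, -90, -15).
Since Sv = λv, compare component 1: -15 = λ·3, so λ = -5.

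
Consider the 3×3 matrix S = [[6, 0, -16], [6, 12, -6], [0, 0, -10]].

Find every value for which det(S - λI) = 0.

Compute the characteristic polynomial p(lambda) = det(lambda·I - S).
Expanding the 3×3 determinant: p(lambda) = lambda^3 - 8·lambda^2 - 108·lambda + 720.
Rational-root test: lambda = 6 gives p(6) = 0.
Dividing by (lambda - 6) leaves lambda^2 - 2·lambda - 120.
The quadratic factors as (lambda + 10)·(lambda - 12).
Eigenvalues: -10, 6, 12.

-10, 6, 12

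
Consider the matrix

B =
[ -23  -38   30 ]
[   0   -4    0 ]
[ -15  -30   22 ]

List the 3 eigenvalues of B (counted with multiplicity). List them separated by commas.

-8, -4, 7

Compute the characteristic polynomial p(t) = det(tI - B).
Expanding along the first row, p(t) = t^3 + 5t^2 - 52t - 224.
Rational-root test: t = -4 gives p(-4) = 0.
Factor out (t + 4): p(t) = (t + 4)·(t^2 + t - 56).
The quadratic factors as (t + 8)·(t - 7).
Eigenvalues: -8, -4, 7.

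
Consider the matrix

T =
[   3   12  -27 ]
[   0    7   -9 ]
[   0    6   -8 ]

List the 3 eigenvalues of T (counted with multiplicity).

-2, 1, 3

The characteristic polynomial is p(s) = det(sI - T).
Expanding the 3×3 determinant: p(s) = s^3 - 2s^2 - 5s + 6.
Rational-root test: s = -2 gives p(-2) = 0.
Dividing by (s + 2) leaves s^2 - 4s + 3.
The quadratic factors as (s - 1)·(s - 3).
Eigenvalues: -2, 1, 3.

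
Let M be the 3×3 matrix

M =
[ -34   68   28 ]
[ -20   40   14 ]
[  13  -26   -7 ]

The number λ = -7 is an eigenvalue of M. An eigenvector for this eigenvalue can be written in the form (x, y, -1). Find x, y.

4, 2

We need (M + 7I)v = 0.
M + 7I = [[-27, 68, 28], [-20, 47, 14], [13, -26, 0]].
Row 1: (-27)·x + (68)·y + (28)·-1 = 0
Row 2: (-20)·x + (47)·y + (14)·-1 = 0
Row 3: (13)·x + (-26)·y + (0)·-1 = 0
Solving gives x = 4, y = 2.
Check: M·(4, 2, -1) = (-28, -14, 7) = -7·(4, 2, -1).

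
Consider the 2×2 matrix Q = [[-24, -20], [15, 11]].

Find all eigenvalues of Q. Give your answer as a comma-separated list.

-9, -4

det(Q - rI) = (-24 - r)(11 - r) - (-20)·(15) = r^2 + 13r + 36.
This factors as (r + 9)·(r + 4) = 0.
Eigenvalues: -9, -4.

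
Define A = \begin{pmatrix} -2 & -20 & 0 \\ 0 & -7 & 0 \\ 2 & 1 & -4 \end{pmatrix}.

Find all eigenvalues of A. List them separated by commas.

Set up det(tI - A) = 0.
Cofactor expansion gives p(t) = t^3 + 13t^2 + 50t + 56.
Try t = -4: p(-4) = 0, so -4 is a root.
Factor out (t + 4): p(t) = (t + 4)·(t^2 + 9t + 14).
The quadratic factors as (t + 7)·(t + 2).
Eigenvalues: -7, -4, -2.

-7, -4, -2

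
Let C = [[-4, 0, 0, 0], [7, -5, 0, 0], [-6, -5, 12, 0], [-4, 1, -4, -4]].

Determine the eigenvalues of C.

C is lower triangular, so its eigenvalues are the diagonal entries.
Diagonal: -4, -5, 12, -4.

-5, -4, -4, 12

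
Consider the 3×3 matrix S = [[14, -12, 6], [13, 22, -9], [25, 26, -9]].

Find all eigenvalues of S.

Compute the characteristic polynomial p(lambda) = det(lambda·I - S).
Expanding along the first row, p(lambda) = lambda^3 - 27·lambda^2 + 224·lambda - 528.
Rational-root test: lambda = 12 gives p(12) = 0.
Dividing by (lambda - 12) leaves lambda^2 - 15·lambda + 44.
The quadratic factors as (lambda - 4)·(lambda - 11).
Eigenvalues: 4, 11, 12.

4, 11, 12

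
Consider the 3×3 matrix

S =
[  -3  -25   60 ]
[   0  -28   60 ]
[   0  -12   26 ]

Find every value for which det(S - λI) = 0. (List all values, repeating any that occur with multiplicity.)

Set up det(μI - S) = 0.
Expanding the 3×3 determinant: p(μ) = μ^3 + 5μ^2 - 2μ - 24.
Try μ = 2: p(2) = 0, so 2 is a root.
Dividing by (μ - 2) leaves μ^2 + 7μ + 12.
The quadratic factors as (μ + 4)·(μ + 3).
Eigenvalues: -4, -3, 2.

-4, -3, 2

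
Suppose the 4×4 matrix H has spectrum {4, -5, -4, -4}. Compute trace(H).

trace(H) is the sum of the eigenvalues: (4) + (-5) + (-4) + (-4) = -9.

-9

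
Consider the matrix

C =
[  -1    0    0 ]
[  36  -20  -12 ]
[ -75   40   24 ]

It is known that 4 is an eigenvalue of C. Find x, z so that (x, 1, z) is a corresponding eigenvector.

We need (C - 4I)v = 0.
C - 4I = [[-5, 0, 0], [36, -24, -12], [-75, 40, 20]].
Row 1: (-5)·x + (0)·1 + (0)·z = 0
Row 2: (36)·x + (-24)·1 + (-12)·z = 0
Row 3: (-75)·x + (40)·1 + (20)·z = 0
Solving gives x = 0, z = -2.
Check: C·(0, 1, -2) = (0, 4, -8) = 4·(0, 1, -2).

0, -2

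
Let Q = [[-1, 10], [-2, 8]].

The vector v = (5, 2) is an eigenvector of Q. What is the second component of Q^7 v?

First find the eigenvalue: Qv = (15, 6) = 3·(5, 2), so λ = 3.
Then Q^7 v = λ^7·v = 3^7·(5, 2) = 2187·(5, 2) = (10935, 4374).

4374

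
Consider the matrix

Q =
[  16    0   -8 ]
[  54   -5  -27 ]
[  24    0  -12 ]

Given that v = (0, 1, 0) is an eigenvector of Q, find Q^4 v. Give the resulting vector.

(0, 625, 0)

First find the eigenvalue: Qv = (0, -5, 0) = -5·(0, 1, 0), so λ = -5.
Then Q^4 v = λ^4·v = (-5)^4·(0, 1, 0) = 625·(0, 1, 0) = (0, 625, 0).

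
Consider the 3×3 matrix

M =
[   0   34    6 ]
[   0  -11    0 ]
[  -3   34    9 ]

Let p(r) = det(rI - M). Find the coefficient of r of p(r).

-81

p(r) = r^3 + 2r^2 - 81r + 198.
The coefficient of r is -81.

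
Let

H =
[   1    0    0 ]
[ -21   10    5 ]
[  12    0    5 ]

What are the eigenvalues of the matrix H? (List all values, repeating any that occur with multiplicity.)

1, 5, 10

Set up det(rI - H) = 0.
Cofactor expansion gives p(r) = r^3 - 16r^2 + 65r - 50.
Try r = 5: p(5) = 0, so 5 is a root.
Dividing by (r - 5) leaves r^2 - 11r + 10.
The quadratic factors as (r - 1)·(r - 10).
Eigenvalues: 1, 5, 10.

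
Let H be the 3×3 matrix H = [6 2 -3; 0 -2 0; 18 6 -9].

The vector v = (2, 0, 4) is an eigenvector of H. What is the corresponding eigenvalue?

Compute Hv: H·(2, 0, 4) = (0, 0, 0).
Since Hv = λv, compare component 1: 0 = λ·2, so λ = 0.

0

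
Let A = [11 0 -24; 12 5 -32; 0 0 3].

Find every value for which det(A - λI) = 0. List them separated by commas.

3, 5, 11

Set up det(μI - A) = 0.
Expanding along the first row, p(μ) = μ^3 - 19μ^2 + 103μ - 165.
Try μ = 3: p(3) = 0, so 3 is a root.
Dividing by (μ - 3) leaves μ^2 - 16μ + 55.
The quadratic factors as (μ - 5)·(μ - 11).
Eigenvalues: 3, 5, 11.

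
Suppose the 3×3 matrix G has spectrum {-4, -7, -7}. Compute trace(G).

-18

trace(G) is the sum of the eigenvalues: (-4) + (-7) + (-7) = -18.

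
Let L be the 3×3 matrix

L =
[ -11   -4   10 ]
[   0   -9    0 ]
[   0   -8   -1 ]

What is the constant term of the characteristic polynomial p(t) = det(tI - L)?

99

p(0) = det(0·I − L) = det(−L) = (−1)^3·det(L).
det(L) = -99, so p(0) = 99.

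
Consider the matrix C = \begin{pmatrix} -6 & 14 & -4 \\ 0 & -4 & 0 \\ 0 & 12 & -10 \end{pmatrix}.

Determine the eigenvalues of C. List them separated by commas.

-10, -6, -4

Set up det(lambda·I - C) = 0.
Expanding the 3×3 determinant: p(lambda) = lambda^3 + 20·lambda^2 + 124·lambda + 240.
Rational-root test: lambda = -10 gives p(-10) = 0.
Factor out (lambda + 10): p(lambda) = (lambda + 10)·(lambda^2 + 10·lambda + 24).
The quadratic factors as (lambda + 6)·(lambda + 4).
Eigenvalues: -10, -6, -4.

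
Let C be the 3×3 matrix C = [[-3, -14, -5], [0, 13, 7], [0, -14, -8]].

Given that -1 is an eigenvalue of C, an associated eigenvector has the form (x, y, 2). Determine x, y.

We need (C + 1I)v = 0.
C + 1I = [[-2, -14, -5], [0, 14, 7], [0, -14, -7]].
Row 1: (-2)·x + (-14)·y + (-5)·2 = 0
Row 2: (0)·x + (14)·y + (7)·2 = 0
Row 3: (0)·x + (-14)·y + (-7)·2 = 0
Solving gives x = 2, y = -1.
Check: C·(2, -1, 2) = (-2, 1, -2) = -1·(2, -1, 2).

2, -1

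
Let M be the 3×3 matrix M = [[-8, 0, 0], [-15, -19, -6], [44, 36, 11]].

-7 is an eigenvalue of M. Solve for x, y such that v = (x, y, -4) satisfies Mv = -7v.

We need (M + 7I)v = 0.
M + 7I = [[-1, 0, 0], [-15, -12, -6], [44, 36, 18]].
Row 1: (-1)·x + (0)·y + (0)·-4 = 0
Row 2: (-15)·x + (-12)·y + (-6)·-4 = 0
Row 3: (44)·x + (36)·y + (18)·-4 = 0
Solving gives x = 0, y = 2.
Check: M·(0, 2, -4) = (0, -14, 28) = -7·(0, 2, -4).

0, 2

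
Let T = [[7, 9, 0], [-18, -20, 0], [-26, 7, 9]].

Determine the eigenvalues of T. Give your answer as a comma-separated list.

-11, -2, 9

The characteristic polynomial is p(λ) = det(λI - T).
Cofactor expansion gives p(λ) = λ^3 + 4λ^2 - 95λ - 198.
Try λ = -2: p(-2) = 0, so -2 is a root.
Dividing by (λ + 2) leaves λ^2 + 2λ - 99.
The quadratic factors as (λ + 11)·(λ - 9).
Eigenvalues: -11, -2, 9.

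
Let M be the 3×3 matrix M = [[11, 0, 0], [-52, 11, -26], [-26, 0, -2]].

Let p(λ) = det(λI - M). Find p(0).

242

p(0) = det(0·I − M) = det(−M) = (−1)^3·det(M).
det(M) = -242, so p(0) = 242.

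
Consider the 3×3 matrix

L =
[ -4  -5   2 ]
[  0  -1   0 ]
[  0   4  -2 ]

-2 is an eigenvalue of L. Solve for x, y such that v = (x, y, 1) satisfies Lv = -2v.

We need (L + 2I)v = 0.
L + 2I = [[-2, -5, 2], [0, 1, 0], [0, 4, 0]].
Row 1: (-2)·x + (-5)·y + (2)·1 = 0
Row 2: (0)·x + (1)·y + (0)·1 = 0
Row 3: (0)·x + (4)·y + (0)·1 = 0
Solving gives x = 1, y = 0.
Check: L·(1, 0, 1) = (-2, 0, -2) = -2·(1, 0, 1).

1, 0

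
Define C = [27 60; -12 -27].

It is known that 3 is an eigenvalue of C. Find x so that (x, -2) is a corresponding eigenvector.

We need (C - 3I)v = 0.
C - 3I = [[24, 60], [-12, -30]].
Row 1: (24)·x + (60)·-2 = 0
Row 2: (-12)·x + (-30)·-2 = 0
Solving gives x = 5.
Check: C·(5, -2) = (15, -6) = 3·(5, -2).

5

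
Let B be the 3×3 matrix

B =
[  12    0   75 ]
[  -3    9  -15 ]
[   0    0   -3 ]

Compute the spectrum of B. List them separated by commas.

The characteristic polynomial is p(lambda) = det(lambda·I - B).
Expanding the 3×3 determinant: p(lambda) = lambda^3 - 18·lambda^2 + 45·lambda + 324.
Try lambda = 9: p(9) = 0, so 9 is a root.
Dividing by (lambda - 9) leaves lambda^2 - 9·lambda - 36.
The quadratic factors as (lambda + 3)·(lambda - 12).
Eigenvalues: -3, 9, 12.

-3, 9, 12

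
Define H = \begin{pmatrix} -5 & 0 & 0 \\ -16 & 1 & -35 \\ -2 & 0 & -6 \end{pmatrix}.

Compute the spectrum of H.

-6, -5, 1

The characteristic polynomial is p(λ) = det(λI - H).
Expanding along the first row, p(λ) = λ^3 + 10λ^2 + 19λ - 30.
Try λ = -5: p(-5) = 0, so -5 is a root.
Dividing by (λ + 5) leaves λ^2 + 5λ - 6.
The quadratic factors as (λ + 6)·(λ - 1).
Eigenvalues: -6, -5, 1.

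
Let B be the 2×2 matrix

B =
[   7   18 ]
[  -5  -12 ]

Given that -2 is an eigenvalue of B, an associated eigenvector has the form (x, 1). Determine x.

We need (B + 2I)v = 0.
B + 2I = [[9, 18], [-5, -10]].
Row 1: (9)·x + (18)·1 = 0
Row 2: (-5)·x + (-10)·1 = 0
Solving gives x = -2.
Check: B·(-2, 1) = (4, -2) = -2·(-2, 1).

-2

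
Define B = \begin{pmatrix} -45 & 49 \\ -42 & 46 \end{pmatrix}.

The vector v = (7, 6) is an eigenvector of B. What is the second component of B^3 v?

First find the eigenvalue: Bv = (-21, -18) = -3·(7, 6), so λ = -3.
Then B^3 v = λ^3·v = (-3)^3·(7, 6) = -27·(7, 6) = (-189, -162).

-162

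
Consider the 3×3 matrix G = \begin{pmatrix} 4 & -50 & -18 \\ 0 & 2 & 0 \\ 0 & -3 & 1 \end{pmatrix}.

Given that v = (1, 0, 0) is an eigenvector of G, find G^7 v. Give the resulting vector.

(16384, 0, 0)

First find the eigenvalue: Gv = (4, 0, 0) = 4·(1, 0, 0), so λ = 4.
Then G^7 v = λ^7·v = 4^7·(1, 0, 0) = 16384·(1, 0, 0) = (16384, 0, 0).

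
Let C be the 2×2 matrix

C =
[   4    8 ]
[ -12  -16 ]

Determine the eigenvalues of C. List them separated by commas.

det(C - λI) = (4 - λ)(-16 - λ) - (8)·(-12) = λ^2 + 12λ + 32.
This factors as (λ + 8)·(λ + 4) = 0.
Eigenvalues: -8, -4.

-8, -4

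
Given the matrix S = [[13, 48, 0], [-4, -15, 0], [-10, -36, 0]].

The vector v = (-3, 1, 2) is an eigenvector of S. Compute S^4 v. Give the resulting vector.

(-243, 81, 162)

First find the eigenvalue: Sv = (9, -3, -6) = -3·(-3, 1, 2), so λ = -3.
Then S^4 v = λ^4·v = (-3)^4·(-3, 1, 2) = 81·(-3, 1, 2) = (-243, 81, 162).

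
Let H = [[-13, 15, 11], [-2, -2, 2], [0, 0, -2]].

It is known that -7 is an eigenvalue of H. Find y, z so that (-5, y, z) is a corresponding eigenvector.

We need (H + 7I)v = 0.
H + 7I = [[-6, 15, 11], [-2, 5, 2], [0, 0, 5]].
Row 1: (-6)·-5 + (15)·y + (11)·z = 0
Row 2: (-2)·-5 + (5)·y + (2)·z = 0
Row 3: (0)·-5 + (0)·y + (5)·z = 0
Solving gives y = -2, z = 0.
Check: H·(-5, -2, 0) = (35, 14, 0) = -7·(-5, -2, 0).

-2, 0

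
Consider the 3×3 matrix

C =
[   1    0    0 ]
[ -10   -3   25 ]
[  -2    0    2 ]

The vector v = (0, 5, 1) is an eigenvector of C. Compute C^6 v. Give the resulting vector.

First find the eigenvalue: Cv = (0, 10, 2) = 2·(0, 5, 1), so λ = 2.
Then C^6 v = λ^6·v = 2^6·(0, 5, 1) = 64·(0, 5, 1) = (0, 320, 64).

(0, 320, 64)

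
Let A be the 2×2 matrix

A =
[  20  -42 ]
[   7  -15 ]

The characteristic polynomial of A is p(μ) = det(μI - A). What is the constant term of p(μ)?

p(μ) = μ^2 - 5μ - 6.
The constant term is -6.

-6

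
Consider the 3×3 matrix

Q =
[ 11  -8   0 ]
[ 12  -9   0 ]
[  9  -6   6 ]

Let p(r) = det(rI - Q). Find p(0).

18

p(0) = det(0·I − Q) = det(−Q) = (−1)^3·det(Q).
det(Q) = -18, so p(0) = 18.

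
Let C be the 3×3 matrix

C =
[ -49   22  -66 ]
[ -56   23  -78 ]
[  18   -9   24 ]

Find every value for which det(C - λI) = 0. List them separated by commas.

-5, -3, 6

Set up det(tI - C) = 0.
Expanding the 3×3 determinant: p(t) = t^3 + 2t^2 - 33t - 90.
Try t = 6: p(6) = 0, so 6 is a root.
Dividing by (t - 6) leaves t^2 + 8t + 15.
The quadratic factors as (t + 5)·(t + 3).
Eigenvalues: -5, -3, 6.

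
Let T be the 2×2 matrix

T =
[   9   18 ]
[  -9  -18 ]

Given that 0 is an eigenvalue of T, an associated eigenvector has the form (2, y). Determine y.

We need (T)v = 0.
T = [[9, 18], [-9, -18]].
Row 1: (9)·2 + (18)·y = 0
Row 2: (-9)·2 + (-18)·y = 0
Solving gives y = -1.
Check: T·(2, -1) = (0, 0) = 0·(2, -1).

-1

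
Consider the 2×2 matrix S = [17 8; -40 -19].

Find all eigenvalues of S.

det(S - μI) = (17 - μ)(-19 - μ) - (8)·(-40) = μ^2 + 2μ - 3.
This factors as (μ + 3)·(μ - 1) = 0.
Eigenvalues: -3, 1.

-3, 1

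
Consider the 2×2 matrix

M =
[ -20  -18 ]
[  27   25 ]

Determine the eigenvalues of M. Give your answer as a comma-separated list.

-2, 7

det(M - rI) = (-20 - r)(25 - r) - (-18)·(27) = r^2 - 5r - 14.
This factors as (r + 2)·(r - 7) = 0.
Eigenvalues: -2, 7.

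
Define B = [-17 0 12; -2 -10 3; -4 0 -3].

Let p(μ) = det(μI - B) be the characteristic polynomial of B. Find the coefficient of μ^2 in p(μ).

The coefficient of μ^2 of det(μI - B) is −trace(B).
trace(B) = (-17) + (-10) + (-3) = -30, so the coefficient is 30.

30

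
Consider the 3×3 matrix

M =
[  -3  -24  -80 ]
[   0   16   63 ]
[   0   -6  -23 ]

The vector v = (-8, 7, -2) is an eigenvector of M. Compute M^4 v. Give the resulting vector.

(-128, 112, -32)

First find the eigenvalue: Mv = (16, -14, 4) = -2·(-8, 7, -2), so λ = -2.
Then M^4 v = λ^4·v = (-2)^4·(-8, 7, -2) = 16·(-8, 7, -2) = (-128, 112, -32).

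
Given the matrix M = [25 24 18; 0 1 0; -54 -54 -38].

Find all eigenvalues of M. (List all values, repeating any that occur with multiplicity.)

-11, -2, 1

Set up det(rI - M) = 0.
Expanding along the first row, p(r) = r^3 + 12r^2 + 9r - 22.
Rational-root test: r = -2 gives p(-2) = 0.
Factor out (r + 2): p(r) = (r + 2)·(r^2 + 10r - 11).
The quadratic factors as (r + 11)·(r - 1).
Eigenvalues: -11, -2, 1.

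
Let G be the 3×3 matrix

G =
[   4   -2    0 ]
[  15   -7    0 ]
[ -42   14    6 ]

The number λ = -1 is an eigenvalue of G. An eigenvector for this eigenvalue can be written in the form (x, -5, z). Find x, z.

-2, -2

We need (G + 1I)v = 0.
G + 1I = [[5, -2, 0], [15, -6, 0], [-42, 14, 7]].
Row 1: (5)·x + (-2)·-5 + (0)·z = 0
Row 2: (15)·x + (-6)·-5 + (0)·z = 0
Row 3: (-42)·x + (14)·-5 + (7)·z = 0
Solving gives x = -2, z = -2.
Check: G·(-2, -5, -2) = (2, 5, 2) = -1·(-2, -5, -2).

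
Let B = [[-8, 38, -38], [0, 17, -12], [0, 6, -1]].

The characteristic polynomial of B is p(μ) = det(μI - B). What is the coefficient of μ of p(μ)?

-73

p(μ) = μ^3 - 8μ^2 - 73μ + 440.
The coefficient of μ is -73.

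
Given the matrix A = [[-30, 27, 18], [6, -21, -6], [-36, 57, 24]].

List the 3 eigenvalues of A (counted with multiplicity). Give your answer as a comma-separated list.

Compute the characteristic polynomial p(λ) = det(λI - A).
Cofactor expansion gives p(λ) = λ^3 + 27λ^2 + 234λ + 648.
Rational-root test: λ = -6 gives p(-6) = 0.
Dividing by (λ + 6) leaves λ^2 + 21λ + 108.
The quadratic factors as (λ + 12)·(λ + 9).
Eigenvalues: -12, -9, -6.

-12, -9, -6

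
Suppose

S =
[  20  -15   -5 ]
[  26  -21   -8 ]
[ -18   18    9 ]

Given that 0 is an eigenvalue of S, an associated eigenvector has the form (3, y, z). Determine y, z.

We need (S)v = 0.
S = [[20, -15, -5], [26, -21, -8], [-18, 18, 9]].
Row 1: (20)·3 + (-15)·y + (-5)·z = 0
Row 2: (26)·3 + (-21)·y + (-8)·z = 0
Row 3: (-18)·3 + (18)·y + (9)·z = 0
Solving gives y = 6, z = -6.
Check: S·(3, 6, -6) = (0, 0, 0) = 0·(3, 6, -6).

6, -6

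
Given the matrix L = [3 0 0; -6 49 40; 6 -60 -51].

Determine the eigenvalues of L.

Set up det(sI - L) = 0.
Expanding the 3×3 determinant: p(s) = s^3 - s^2 - 105s + 297.
Rational-root test: s = 9 gives p(9) = 0.
Factor out (s - 9): p(s) = (s - 9)·(s^2 + 8s - 33).
The quadratic factors as (s + 11)·(s - 3).
Eigenvalues: -11, 3, 9.

-11, 3, 9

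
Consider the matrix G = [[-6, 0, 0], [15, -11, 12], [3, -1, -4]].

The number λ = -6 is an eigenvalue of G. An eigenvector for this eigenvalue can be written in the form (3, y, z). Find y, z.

9, 0

We need (G + 6I)v = 0.
G + 6I = [[0, 0, 0], [15, -5, 12], [3, -1, 2]].
Row 1: (0)·3 + (0)·y + (0)·z = 0
Row 2: (15)·3 + (-5)·y + (12)·z = 0
Row 3: (3)·3 + (-1)·y + (2)·z = 0
Solving gives y = 9, z = 0.
Check: G·(3, 9, 0) = (-18, -54, 0) = -6·(3, 9, 0).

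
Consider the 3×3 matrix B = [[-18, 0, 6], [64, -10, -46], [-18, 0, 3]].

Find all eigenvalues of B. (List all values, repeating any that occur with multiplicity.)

Set up det(μI - B) = 0.
Cofactor expansion gives p(μ) = μ^3 + 25μ^2 + 204μ + 540.
Since p(-10) = 0, μ = -10 is a root.
Factor out (μ + 10): p(μ) = (μ + 10)·(μ^2 + 15μ + 54).
The quadratic factors as (μ + 9)·(μ + 6).
Eigenvalues: -10, -9, -6.

-10, -9, -6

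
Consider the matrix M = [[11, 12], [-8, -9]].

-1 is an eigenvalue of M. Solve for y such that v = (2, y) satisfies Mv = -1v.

-2

We need (M + 1I)v = 0.
M + 1I = [[12, 12], [-8, -8]].
Row 1: (12)·2 + (12)·y = 0
Row 2: (-8)·2 + (-8)·y = 0
Solving gives y = -2.
Check: M·(2, -2) = (-2, 2) = -1·(2, -2).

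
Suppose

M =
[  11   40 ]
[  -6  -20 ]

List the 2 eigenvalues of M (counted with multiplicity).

-5, -4

det(M - μI) = (11 - μ)(-20 - μ) - (40)·(-6) = μ^2 + 9μ + 20.
This factors as (μ + 5)·(μ + 4) = 0.
Eigenvalues: -5, -4.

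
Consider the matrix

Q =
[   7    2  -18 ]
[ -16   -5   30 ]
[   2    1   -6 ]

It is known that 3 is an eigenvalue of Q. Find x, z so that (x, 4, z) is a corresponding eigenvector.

-2, 0

We need (Q - 3I)v = 0.
Q - 3I = [[4, 2, -18], [-16, -8, 30], [2, 1, -9]].
Row 1: (4)·x + (2)·4 + (-18)·z = 0
Row 2: (-16)·x + (-8)·4 + (30)·z = 0
Row 3: (2)·x + (1)·4 + (-9)·z = 0
Solving gives x = -2, z = 0.
Check: Q·(-2, 4, 0) = (-6, 12, 0) = 3·(-2, 4, 0).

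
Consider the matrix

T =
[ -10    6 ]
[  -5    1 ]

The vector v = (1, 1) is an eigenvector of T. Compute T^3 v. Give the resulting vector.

First find the eigenvalue: Tv = (-4, -4) = -4·(1, 1), so λ = -4.
Then T^3 v = λ^3·v = (-4)^3·(1, 1) = -64·(1, 1) = (-64, -64).

(-64, -64)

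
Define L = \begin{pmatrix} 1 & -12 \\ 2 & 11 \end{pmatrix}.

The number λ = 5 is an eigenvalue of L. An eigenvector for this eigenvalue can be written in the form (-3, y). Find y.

We need (L - 5I)v = 0.
L - 5I = [[-4, -12], [2, 6]].
Row 1: (-4)·-3 + (-12)·y = 0
Row 2: (2)·-3 + (6)·y = 0
Solving gives y = 1.
Check: L·(-3, 1) = (-15, 5) = 5·(-3, 1).

1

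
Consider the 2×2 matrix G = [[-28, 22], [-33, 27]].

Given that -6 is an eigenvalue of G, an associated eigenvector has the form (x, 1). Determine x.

We need (G + 6I)v = 0.
G + 6I = [[-22, 22], [-33, 33]].
Row 1: (-22)·x + (22)·1 = 0
Row 2: (-33)·x + (33)·1 = 0
Solving gives x = 1.
Check: G·(1, 1) = (-6, -6) = -6·(1, 1).

1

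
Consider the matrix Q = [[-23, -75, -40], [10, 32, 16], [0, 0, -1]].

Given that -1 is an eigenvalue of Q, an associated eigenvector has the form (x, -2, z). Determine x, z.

5, 1

We need (Q + 1I)v = 0.
Q + 1I = [[-22, -75, -40], [10, 33, 16], [0, 0, 0]].
Row 1: (-22)·x + (-75)·-2 + (-40)·z = 0
Row 2: (10)·x + (33)·-2 + (16)·z = 0
Row 3: (0)·x + (0)·-2 + (0)·z = 0
Solving gives x = 5, z = 1.
Check: Q·(5, -2, 1) = (-5, 2, -1) = -1·(5, -2, 1).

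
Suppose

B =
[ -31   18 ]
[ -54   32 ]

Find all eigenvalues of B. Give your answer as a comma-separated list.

-4, 5

det(B - rI) = (-31 - r)(32 - r) - (18)·(-54) = r^2 - r - 20.
This factors as (r + 4)·(r - 5) = 0.
Eigenvalues: -4, 5.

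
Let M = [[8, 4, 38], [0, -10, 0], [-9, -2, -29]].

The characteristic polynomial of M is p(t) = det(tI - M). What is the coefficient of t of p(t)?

p(t) = t^3 + 31t^2 + 320t + 1100.
The coefficient of t is 320.

320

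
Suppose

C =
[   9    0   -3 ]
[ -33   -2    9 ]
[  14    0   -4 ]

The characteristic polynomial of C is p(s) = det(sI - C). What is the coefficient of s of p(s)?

p(s) = s^3 - 3s^2 - 4s + 12.
The coefficient of s is -4.

-4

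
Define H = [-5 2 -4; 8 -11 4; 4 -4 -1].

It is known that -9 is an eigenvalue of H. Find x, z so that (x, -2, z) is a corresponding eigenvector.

We need (H + 9I)v = 0.
H + 9I = [[4, 2, -4], [8, -2, 4], [4, -4, 8]].
Row 1: (4)·x + (2)·-2 + (-4)·z = 0
Row 2: (8)·x + (-2)·-2 + (4)·z = 0
Row 3: (4)·x + (-4)·-2 + (8)·z = 0
Solving gives x = 0, z = -1.
Check: H·(0, -2, -1) = (0, 18, 9) = -9·(0, -2, -1).

0, -1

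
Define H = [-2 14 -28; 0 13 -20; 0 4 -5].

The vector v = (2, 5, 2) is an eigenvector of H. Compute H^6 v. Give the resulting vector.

(31250, 78125, 31250)

First find the eigenvalue: Hv = (10, 25, 10) = 5·(2, 5, 2), so λ = 5.
Then H^6 v = λ^6·v = 5^6·(2, 5, 2) = 15625·(2, 5, 2) = (31250, 78125, 31250).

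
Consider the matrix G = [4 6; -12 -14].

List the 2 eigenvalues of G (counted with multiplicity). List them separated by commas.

det(G - λI) = (4 - λ)(-14 - λ) - (6)·(-12) = λ^2 + 10λ + 16.
This factors as (λ + 8)·(λ + 2) = 0.
Eigenvalues: -8, -2.

-8, -2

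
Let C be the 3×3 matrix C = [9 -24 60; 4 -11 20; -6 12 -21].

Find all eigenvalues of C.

The characteristic polynomial is p(μ) = det(μI - C).
Expanding along the first row, p(μ) = μ^3 + 23μ^2 + 159μ + 297.
Since p(-9) = 0, μ = -9 is a root.
Factor out (μ + 9): p(μ) = (μ + 9)·(μ^2 + 14μ + 33).
The quadratic factors as (μ + 11)·(μ + 3).
Eigenvalues: -11, -9, -3.

-11, -9, -3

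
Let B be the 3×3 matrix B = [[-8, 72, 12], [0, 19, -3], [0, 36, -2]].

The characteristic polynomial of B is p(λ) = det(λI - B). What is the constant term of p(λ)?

p(λ) = λ^3 - 9λ^2 - 66λ + 560.
The constant term is 560.

560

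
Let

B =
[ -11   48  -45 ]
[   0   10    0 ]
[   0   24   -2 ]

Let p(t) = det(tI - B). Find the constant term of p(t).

-220

p(t) = t^3 + 3t^2 - 108t - 220.
The constant term is -220.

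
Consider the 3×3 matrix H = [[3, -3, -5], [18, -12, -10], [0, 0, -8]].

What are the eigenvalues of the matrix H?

-8, -6, -3

The characteristic polynomial is p(r) = det(rI - H).
Expanding the 3×3 determinant: p(r) = r^3 + 17r^2 + 90r + 144.
Since p(-3) = 0, r = -3 is a root.
Dividing by (r + 3) leaves r^2 + 14r + 48.
The quadratic factors as (r + 8)·(r + 6).
Eigenvalues: -8, -6, -3.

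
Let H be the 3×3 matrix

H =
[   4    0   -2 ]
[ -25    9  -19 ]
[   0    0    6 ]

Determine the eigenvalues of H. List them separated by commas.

4, 6, 9

Compute the characteristic polynomial p(λ) = det(λI - H).
Cofactor expansion gives p(λ) = λ^3 - 19λ^2 + 114λ - 216.
Since p(6) = 0, λ = 6 is a root.
Factor out (λ - 6): p(λ) = (λ - 6)·(λ^2 - 13λ + 36).
The quadratic factors as (λ - 4)·(λ - 9).
Eigenvalues: 4, 6, 9.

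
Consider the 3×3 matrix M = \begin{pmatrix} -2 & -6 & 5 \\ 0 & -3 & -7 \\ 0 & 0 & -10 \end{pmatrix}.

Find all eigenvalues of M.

M is upper triangular, so its eigenvalues are the diagonal entries.
Diagonal: -2, -3, -10.

-10, -3, -2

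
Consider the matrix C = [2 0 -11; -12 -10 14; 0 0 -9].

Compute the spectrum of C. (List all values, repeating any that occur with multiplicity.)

-10, -9, 2

Set up det(μI - C) = 0.
Expanding the 3×3 determinant: p(μ) = μ^3 + 17μ^2 + 52μ - 180.
Rational-root test: μ = 2 gives p(2) = 0.
Factor out (μ - 2): p(μ) = (μ - 2)·(μ^2 + 19μ + 90).
The quadratic factors as (μ + 10)·(μ + 9).
Eigenvalues: -10, -9, 2.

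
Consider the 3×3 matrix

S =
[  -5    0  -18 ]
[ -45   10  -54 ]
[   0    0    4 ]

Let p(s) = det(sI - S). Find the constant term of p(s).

p(s) = s^3 - 9s^2 - 30s + 200.
The constant term is 200.

200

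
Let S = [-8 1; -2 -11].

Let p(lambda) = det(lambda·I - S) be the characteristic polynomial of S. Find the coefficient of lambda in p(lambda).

19

The coefficient of lambda of det(lambda·I - S) is −trace(S).
trace(S) = (-8) + (-11) = -19, so the coefficient is 19.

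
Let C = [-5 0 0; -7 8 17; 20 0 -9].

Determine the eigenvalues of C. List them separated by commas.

-9, -5, 8

The characteristic polynomial is p(λ) = det(λI - C).
Expanding along the first row, p(λ) = λ^3 + 6λ^2 - 67λ - 360.
Rational-root test: λ = -5 gives p(-5) = 0.
Dividing by (λ + 5) leaves λ^2 + λ - 72.
The quadratic factors as (λ + 9)·(λ - 8).
Eigenvalues: -9, -5, 8.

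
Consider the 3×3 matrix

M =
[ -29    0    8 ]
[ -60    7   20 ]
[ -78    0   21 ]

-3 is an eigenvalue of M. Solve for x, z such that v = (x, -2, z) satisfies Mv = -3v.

4, 13

We need (M + 3I)v = 0.
M + 3I = [[-26, 0, 8], [-60, 10, 20], [-78, 0, 24]].
Row 1: (-26)·x + (0)·-2 + (8)·z = 0
Row 2: (-60)·x + (10)·-2 + (20)·z = 0
Row 3: (-78)·x + (0)·-2 + (24)·z = 0
Solving gives x = 4, z = 13.
Check: M·(4, -2, 13) = (-12, 6, -39) = -3·(4, -2, 13).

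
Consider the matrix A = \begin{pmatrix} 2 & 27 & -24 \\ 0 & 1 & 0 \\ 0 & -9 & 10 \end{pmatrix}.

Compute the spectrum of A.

1, 2, 10

Set up det(sI - A) = 0.
Expanding the 3×3 determinant: p(s) = s^3 - 13s^2 + 32s - 20.
Try s = 1: p(1) = 0, so 1 is a root.
Factor out (s - 1): p(s) = (s - 1)·(s^2 - 12s + 20).
The quadratic factors as (s - 2)·(s - 10).
Eigenvalues: 1, 2, 10.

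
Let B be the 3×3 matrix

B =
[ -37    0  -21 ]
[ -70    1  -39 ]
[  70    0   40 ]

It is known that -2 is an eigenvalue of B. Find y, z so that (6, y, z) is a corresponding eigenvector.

10, -10

We need (B + 2I)v = 0.
B + 2I = [[-35, 0, -21], [-70, 3, -39], [70, 0, 42]].
Row 1: (-35)·6 + (0)·y + (-21)·z = 0
Row 2: (-70)·6 + (3)·y + (-39)·z = 0
Row 3: (70)·6 + (0)·y + (42)·z = 0
Solving gives y = 10, z = -10.
Check: B·(6, 10, -10) = (-12, -20, 20) = -2·(6, 10, -10).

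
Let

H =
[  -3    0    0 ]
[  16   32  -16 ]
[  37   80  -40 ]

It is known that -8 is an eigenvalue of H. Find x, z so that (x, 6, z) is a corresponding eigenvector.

0, 15

We need (H + 8I)v = 0.
H + 8I = [[5, 0, 0], [16, 40, -16], [37, 80, -32]].
Row 1: (5)·x + (0)·6 + (0)·z = 0
Row 2: (16)·x + (40)·6 + (-16)·z = 0
Row 3: (37)·x + (80)·6 + (-32)·z = 0
Solving gives x = 0, z = 15.
Check: H·(0, 6, 15) = (0, -48, -120) = -8·(0, 6, 15).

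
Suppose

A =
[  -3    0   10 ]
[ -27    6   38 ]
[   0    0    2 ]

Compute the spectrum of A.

-3, 2, 6

The characteristic polynomial is p(λ) = det(λI - A).
Expanding the 3×3 determinant: p(λ) = λ^3 - 5λ^2 - 12λ + 36.
Since p(2) = 0, λ = 2 is a root.
Factor out (λ - 2): p(λ) = (λ - 2)·(λ^2 - 3λ - 18).
The quadratic factors as (λ + 3)·(λ - 6).
Eigenvalues: -3, 2, 6.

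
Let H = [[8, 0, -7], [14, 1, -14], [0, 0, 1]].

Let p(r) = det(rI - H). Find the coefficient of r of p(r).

17

p(r) = r^3 - 10r^2 + 17r - 8.
The coefficient of r is 17.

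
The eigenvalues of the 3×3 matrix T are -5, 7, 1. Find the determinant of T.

det(T) is the product of the eigenvalues: (-5) · (7) · (1) = -35.

-35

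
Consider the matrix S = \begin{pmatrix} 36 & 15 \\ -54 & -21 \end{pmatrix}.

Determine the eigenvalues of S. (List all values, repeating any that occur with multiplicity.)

det(S - λI) = (36 - λ)(-21 - λ) - (15)·(-54) = λ^2 - 15λ + 54.
This factors as (λ - 6)·(λ - 9) = 0.
Eigenvalues: 6, 9.

6, 9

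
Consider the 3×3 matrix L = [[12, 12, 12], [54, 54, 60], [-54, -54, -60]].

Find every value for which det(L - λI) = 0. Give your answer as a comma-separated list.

-6, 0, 12

Set up det(rI - L) = 0.
Expanding the 3×3 determinant: p(r) = r^3 - 6r^2 - 72r.
Rational-root test: r = 12 gives p(12) = 0.
Factor out (r - 12): p(r) = (r - 12)·(r^2 + 6r).
The quadratic factors as (r + 6)·r.
Eigenvalues: -6, 0, 12.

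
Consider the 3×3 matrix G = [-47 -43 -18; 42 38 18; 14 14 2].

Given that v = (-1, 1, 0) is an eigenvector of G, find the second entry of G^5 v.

First find the eigenvalue: Gv = (4, -4, 0) = -4·(-1, 1, 0), so λ = -4.
Then G^5 v = λ^5·v = (-4)^5·(-1, 1, 0) = -1024·(-1, 1, 0) = (1024, -1024, 0).

-1024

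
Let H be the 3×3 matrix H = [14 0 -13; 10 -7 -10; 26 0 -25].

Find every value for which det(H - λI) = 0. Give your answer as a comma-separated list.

Set up det(rI - H) = 0.
Expanding along the first row, p(r) = r^3 + 18r^2 + 65r - 84.
Rational-root test: r = 1 gives p(1) = 0.
Dividing by (r - 1) leaves r^2 + 19r + 84.
The quadratic factors as (r + 12)·(r + 7).
Eigenvalues: -12, -7, 1.

-12, -7, 1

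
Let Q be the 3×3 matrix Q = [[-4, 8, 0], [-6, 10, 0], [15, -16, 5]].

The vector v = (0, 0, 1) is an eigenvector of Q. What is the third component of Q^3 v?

First find the eigenvalue: Qv = (0, 0, 5) = 5·(0, 0, 1), so λ = 5.
Then Q^3 v = λ^3·v = 5^3·(0, 0, 1) = 125·(0, 0, 1) = (0, 0, 125).

125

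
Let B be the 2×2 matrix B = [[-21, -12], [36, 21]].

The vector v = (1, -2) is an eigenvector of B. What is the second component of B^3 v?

First find the eigenvalue: Bv = (3, -6) = 3·(1, -2), so λ = 3.
Then B^3 v = λ^3·v = 3^3·(1, -2) = 27·(1, -2) = (27, -54).

-54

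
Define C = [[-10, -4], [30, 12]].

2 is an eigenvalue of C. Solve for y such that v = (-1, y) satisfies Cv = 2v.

We need (C - 2I)v = 0.
C - 2I = [[-12, -4], [30, 10]].
Row 1: (-12)·-1 + (-4)·y = 0
Row 2: (30)·-1 + (10)·y = 0
Solving gives y = 3.
Check: C·(-1, 3) = (-2, 6) = 2·(-1, 3).

3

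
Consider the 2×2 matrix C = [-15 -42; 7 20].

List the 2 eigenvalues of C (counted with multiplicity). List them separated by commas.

det(C - μI) = (-15 - μ)(20 - μ) - (-42)·(7) = μ^2 - 5μ - 6.
This factors as (μ + 1)·(μ - 6) = 0.
Eigenvalues: -1, 6.

-1, 6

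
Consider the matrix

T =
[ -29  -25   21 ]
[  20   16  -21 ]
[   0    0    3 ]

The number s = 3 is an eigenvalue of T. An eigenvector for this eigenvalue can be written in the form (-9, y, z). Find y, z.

9, -3

We need (T - 3I)v = 0.
T - 3I = [[-32, -25, 21], [20, 13, -21], [0, 0, 0]].
Row 1: (-32)·-9 + (-25)·y + (21)·z = 0
Row 2: (20)·-9 + (13)·y + (-21)·z = 0
Row 3: (0)·-9 + (0)·y + (0)·z = 0
Solving gives y = 9, z = -3.
Check: T·(-9, 9, -3) = (-27, 27, -9) = 3·(-9, 9, -3).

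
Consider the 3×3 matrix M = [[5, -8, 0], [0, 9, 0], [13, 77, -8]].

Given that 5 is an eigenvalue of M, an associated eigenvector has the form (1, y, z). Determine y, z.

We need (M - 5I)v = 0.
M - 5I = [[0, -8, 0], [0, 4, 0], [13, 77, -13]].
Row 1: (0)·1 + (-8)·y + (0)·z = 0
Row 2: (0)·1 + (4)·y + (0)·z = 0
Row 3: (13)·1 + (77)·y + (-13)·z = 0
Solving gives y = 0, z = 1.
Check: M·(1, 0, 1) = (5, 0, 5) = 5·(1, 0, 1).

0, 1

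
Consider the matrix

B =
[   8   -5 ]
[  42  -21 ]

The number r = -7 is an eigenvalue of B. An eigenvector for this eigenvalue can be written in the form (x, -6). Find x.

We need (B + 7I)v = 0.
B + 7I = [[15, -5], [42, -14]].
Row 1: (15)·x + (-5)·-6 = 0
Row 2: (42)·x + (-14)·-6 = 0
Solving gives x = -2.
Check: B·(-2, -6) = (14, 42) = -7·(-2, -6).

-2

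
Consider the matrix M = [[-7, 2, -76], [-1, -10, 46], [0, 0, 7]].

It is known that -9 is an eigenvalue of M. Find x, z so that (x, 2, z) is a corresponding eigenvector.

-2, 0

We need (M + 9I)v = 0.
M + 9I = [[2, 2, -76], [-1, -1, 46], [0, 0, 16]].
Row 1: (2)·x + (2)·2 + (-76)·z = 0
Row 2: (-1)·x + (-1)·2 + (46)·z = 0
Row 3: (0)·x + (0)·2 + (16)·z = 0
Solving gives x = -2, z = 0.
Check: M·(-2, 2, 0) = (18, -18, 0) = -9·(-2, 2, 0).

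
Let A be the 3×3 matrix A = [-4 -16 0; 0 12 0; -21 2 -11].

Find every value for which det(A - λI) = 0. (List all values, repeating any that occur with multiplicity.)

Set up det(μI - A) = 0.
Expanding the 3×3 determinant: p(μ) = μ^3 + 3μ^2 - 136μ - 528.
Try μ = -4: p(-4) = 0, so -4 is a root.
Factor out (μ + 4): p(μ) = (μ + 4)·(μ^2 - μ - 132).
The quadratic factors as (μ + 11)·(μ - 12).
Eigenvalues: -11, -4, 12.

-11, -4, 12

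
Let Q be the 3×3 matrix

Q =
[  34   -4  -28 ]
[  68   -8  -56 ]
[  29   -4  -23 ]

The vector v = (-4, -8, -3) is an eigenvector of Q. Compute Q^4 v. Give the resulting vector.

First find the eigenvalue: Qv = (-20, -40, -15) = 5·(-4, -8, -3), so λ = 5.
Then Q^4 v = λ^4·v = 5^4·(-4, -8, -3) = 625·(-4, -8, -3) = (-2500, -5000, -1875).

(-2500, -5000, -1875)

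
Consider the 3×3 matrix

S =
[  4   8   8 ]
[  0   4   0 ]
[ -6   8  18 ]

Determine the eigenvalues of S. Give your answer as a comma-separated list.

Compute the characteristic polynomial p(λ) = det(λI - S).
Cofactor expansion gives p(λ) = λ^3 - 26λ^2 + 208λ - 480.
Rational-root test: λ = 4 gives p(4) = 0.
Factor out (λ - 4): p(λ) = (λ - 4)·(λ^2 - 22λ + 120).
The quadratic factors as (λ - 10)·(λ - 12).
Eigenvalues: 4, 10, 12.

4, 10, 12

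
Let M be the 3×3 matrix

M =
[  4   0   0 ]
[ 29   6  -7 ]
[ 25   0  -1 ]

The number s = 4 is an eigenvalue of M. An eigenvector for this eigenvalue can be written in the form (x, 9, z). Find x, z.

3, 15

We need (M - 4I)v = 0.
M - 4I = [[0, 0, 0], [29, 2, -7], [25, 0, -5]].
Row 1: (0)·x + (0)·9 + (0)·z = 0
Row 2: (29)·x + (2)·9 + (-7)·z = 0
Row 3: (25)·x + (0)·9 + (-5)·z = 0
Solving gives x = 3, z = 15.
Check: M·(3, 9, 15) = (12, 36, 60) = 4·(3, 9, 15).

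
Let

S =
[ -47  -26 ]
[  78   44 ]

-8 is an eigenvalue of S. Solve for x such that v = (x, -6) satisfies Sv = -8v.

We need (S + 8I)v = 0.
S + 8I = [[-39, -26], [78, 52]].
Row 1: (-39)·x + (-26)·-6 = 0
Row 2: (78)·x + (52)·-6 = 0
Solving gives x = 4.
Check: S·(4, -6) = (-32, 48) = -8·(4, -6).

4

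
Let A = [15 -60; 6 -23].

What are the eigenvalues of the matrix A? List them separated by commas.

-5, -3

det(A - λI) = (15 - λ)(-23 - λ) - (-60)·(6) = λ^2 + 8λ + 15.
This factors as (λ + 5)·(λ + 3) = 0.
Eigenvalues: -5, -3.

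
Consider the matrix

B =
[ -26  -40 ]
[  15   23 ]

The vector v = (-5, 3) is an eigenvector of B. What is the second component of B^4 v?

First find the eigenvalue: Bv = (10, -6) = -2·(-5, 3), so λ = -2.
Then B^4 v = λ^4·v = (-2)^4·(-5, 3) = 16·(-5, 3) = (-80, 48).

48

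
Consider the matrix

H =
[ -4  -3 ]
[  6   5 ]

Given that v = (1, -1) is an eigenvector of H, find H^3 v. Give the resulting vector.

First find the eigenvalue: Hv = (-1, 1) = -1·(1, -1), so λ = -1.
Then H^3 v = λ^3·v = (-1)^3·(1, -1) = -1·(1, -1) = (-1, 1).

(-1, 1)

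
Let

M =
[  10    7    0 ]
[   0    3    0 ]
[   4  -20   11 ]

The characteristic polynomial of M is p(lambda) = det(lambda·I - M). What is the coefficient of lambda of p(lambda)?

173

p(lambda) = lambda^3 - 24·lambda^2 + 173·lambda - 330.
The coefficient of lambda is 173.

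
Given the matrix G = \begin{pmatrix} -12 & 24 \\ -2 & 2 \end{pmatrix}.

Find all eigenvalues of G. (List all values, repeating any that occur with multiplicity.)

det(G - tI) = (-12 - t)(2 - t) - (24)·(-2) = t^2 + 10t + 24.
This factors as (t + 6)·(t + 4) = 0.
Eigenvalues: -6, -4.

-6, -4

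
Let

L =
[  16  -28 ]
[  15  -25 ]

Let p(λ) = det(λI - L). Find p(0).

20

p(0) = det(0·I − L) = det(−L) = (−1)^2·det(L).
det(L) = 20, so p(0) = 20.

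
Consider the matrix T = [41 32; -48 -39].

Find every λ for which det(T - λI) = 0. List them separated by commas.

-7, 9

det(T - rI) = (41 - r)(-39 - r) - (32)·(-48) = r^2 - 2r - 63.
This factors as (r + 7)·(r - 9) = 0.
Eigenvalues: -7, 9.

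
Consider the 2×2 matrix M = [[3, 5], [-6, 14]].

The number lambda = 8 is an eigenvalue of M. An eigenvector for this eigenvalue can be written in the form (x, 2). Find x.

2

We need (M - 8I)v = 0.
M - 8I = [[-5, 5], [-6, 6]].
Row 1: (-5)·x + (5)·2 = 0
Row 2: (-6)·x + (6)·2 = 0
Solving gives x = 2.
Check: M·(2, 2) = (16, 16) = 8·(2, 2).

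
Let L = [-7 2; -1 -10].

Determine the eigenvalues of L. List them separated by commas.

det(L - tI) = (-7 - t)(-10 - t) - (2)·(-1) = t^2 + 17t + 72.
This factors as (t + 9)·(t + 8) = 0.
Eigenvalues: -9, -8.

-9, -8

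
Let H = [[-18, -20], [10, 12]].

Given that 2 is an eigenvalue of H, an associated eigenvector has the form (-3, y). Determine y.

We need (H - 2I)v = 0.
H - 2I = [[-20, -20], [10, 10]].
Row 1: (-20)·-3 + (-20)·y = 0
Row 2: (10)·-3 + (10)·y = 0
Solving gives y = 3.
Check: H·(-3, 3) = (-6, 6) = 2·(-3, 3).

3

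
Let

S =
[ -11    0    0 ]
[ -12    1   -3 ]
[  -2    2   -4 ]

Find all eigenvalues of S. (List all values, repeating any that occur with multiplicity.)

-11, -2, -1

Set up det(λI - S) = 0.
Expanding the 3×3 determinant: p(λ) = λ^3 + 14λ^2 + 35λ + 22.
Try λ = -1: p(-1) = 0, so -1 is a root.
Factor out (λ + 1): p(λ) = (λ + 1)·(λ^2 + 13λ + 22).
The quadratic factors as (λ + 11)·(λ + 2).
Eigenvalues: -11, -2, -1.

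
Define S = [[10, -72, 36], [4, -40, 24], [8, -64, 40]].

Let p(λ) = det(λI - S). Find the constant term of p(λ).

p(λ) = λ^3 - 10λ^2 - 64λ + 640.
The constant term is 640.

640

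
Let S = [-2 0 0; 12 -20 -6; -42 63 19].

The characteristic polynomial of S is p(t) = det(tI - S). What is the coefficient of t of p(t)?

p(t) = t^3 + 3t^2 - 4.
The coefficient of t is 0.

0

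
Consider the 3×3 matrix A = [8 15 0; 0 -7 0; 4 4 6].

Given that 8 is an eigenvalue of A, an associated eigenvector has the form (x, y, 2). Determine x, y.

1, 0

We need (A - 8I)v = 0.
A - 8I = [[0, 15, 0], [0, -15, 0], [4, 4, -2]].
Row 1: (0)·x + (15)·y + (0)·2 = 0
Row 2: (0)·x + (-15)·y + (0)·2 = 0
Row 3: (4)·x + (4)·y + (-2)·2 = 0
Solving gives x = 1, y = 0.
Check: A·(1, 0, 2) = (8, 0, 16) = 8·(1, 0, 2).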